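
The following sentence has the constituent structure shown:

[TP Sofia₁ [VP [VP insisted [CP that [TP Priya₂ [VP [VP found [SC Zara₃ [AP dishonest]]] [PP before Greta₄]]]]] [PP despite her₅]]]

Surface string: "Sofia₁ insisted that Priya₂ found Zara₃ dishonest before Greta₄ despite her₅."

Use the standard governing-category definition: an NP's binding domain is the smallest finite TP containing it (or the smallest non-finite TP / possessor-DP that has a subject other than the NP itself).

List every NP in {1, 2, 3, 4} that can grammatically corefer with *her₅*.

*her* is a pronoun, so Principle B applies: it must be free in its binding domain.
Binding domain of *her₅*: the matrix TP, whose subject is Sofia₁.
*Sofia₁* c-commands the pronoun within its binding domain → coindexation would violate Principle B.
*Priya₂* and the pronoun do not c-command one another → neither Principle B nor Principle C is at stake; coindexation permitted.
*Zara₃* and the pronoun do not c-command one another → neither Principle B nor Principle C is at stake; coindexation permitted.
*Greta₄* and the pronoun do not c-command one another → neither Principle B nor Principle C is at stake; coindexation permitted.

{2, 3, 4}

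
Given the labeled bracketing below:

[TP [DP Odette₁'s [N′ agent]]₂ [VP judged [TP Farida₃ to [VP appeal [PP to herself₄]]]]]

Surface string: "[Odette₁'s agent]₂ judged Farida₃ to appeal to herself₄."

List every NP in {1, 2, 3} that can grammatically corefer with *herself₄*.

{3}

*herself* is an anaphor, so Principle A applies: it must be bound in its binding domain.
Binding domain of *herself₄*: the embedded TP, whose subject is Farida₃.
*Odette₁* does not c-command the anaphor → cannot bind it.
*[Odette₁'s agent]₂* c-commands the anaphor but is outside its binding domain → cannot satisfy Principle A.
*Farida₃* c-commands the anaphor within its binding domain → licit binder.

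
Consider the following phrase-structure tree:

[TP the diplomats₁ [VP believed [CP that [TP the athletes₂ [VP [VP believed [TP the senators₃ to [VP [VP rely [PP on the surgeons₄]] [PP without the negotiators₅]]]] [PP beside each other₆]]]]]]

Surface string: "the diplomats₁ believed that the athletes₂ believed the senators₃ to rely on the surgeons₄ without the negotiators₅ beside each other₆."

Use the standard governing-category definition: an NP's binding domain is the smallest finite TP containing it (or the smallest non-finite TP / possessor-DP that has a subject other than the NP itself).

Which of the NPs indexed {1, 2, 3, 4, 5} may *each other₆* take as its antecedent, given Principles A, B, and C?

{2}

*each other* is an anaphor, so Principle A applies: it must be bound in its binding domain.
Binding domain of *each other₆*: the embedded TP, whose subject is the athletes₂.
*the diplomats₁* c-commands the anaphor but is outside its binding domain → cannot satisfy Principle A.
*the athletes₂* c-commands the anaphor within its binding domain → licit binder.
*the senators₃* does not c-command the anaphor → cannot bind it.
*the surgeons₄* does not c-command the anaphor → cannot bind it.
*the negotiators₅* does not c-command the anaphor → cannot bind it.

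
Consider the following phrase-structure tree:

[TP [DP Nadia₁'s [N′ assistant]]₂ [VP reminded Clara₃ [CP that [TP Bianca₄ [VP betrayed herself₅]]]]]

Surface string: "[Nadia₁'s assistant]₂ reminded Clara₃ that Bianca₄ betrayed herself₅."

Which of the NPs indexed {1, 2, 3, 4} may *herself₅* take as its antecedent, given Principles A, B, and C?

*herself* is an anaphor, so Principle A applies: it must be bound in its binding domain.
Binding domain of *herself₅*: the embedded TP, whose subject is Bianca₄.
*Nadia₁* does not c-command the anaphor → cannot bind it.
*[Nadia₁'s assistant]₂* c-commands the anaphor but is outside its binding domain → cannot satisfy Principle A.
*Clara₃* c-commands the anaphor but is outside its binding domain → cannot satisfy Principle A.
*Bianca₄* c-commands the anaphor within its binding domain → licit binder.

{4}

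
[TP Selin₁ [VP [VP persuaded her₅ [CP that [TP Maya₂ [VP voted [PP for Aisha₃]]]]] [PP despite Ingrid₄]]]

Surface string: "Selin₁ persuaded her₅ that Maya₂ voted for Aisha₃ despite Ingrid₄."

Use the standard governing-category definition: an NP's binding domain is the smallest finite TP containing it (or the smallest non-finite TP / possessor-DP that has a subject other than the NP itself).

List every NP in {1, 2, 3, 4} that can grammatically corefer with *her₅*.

*her* is a pronoun, so Principle B applies: it must be free in its binding domain.
Binding domain of *her₅*: the matrix TP, whose subject is Selin₁.
*Selin₁* c-commands the pronoun within its binding domain → coindexation would violate Principle B.
*Maya₂*: the pronoun c-commands this R-expression → coindexation would violate Principle C on *Maya₂*.
*Aisha₃*: the pronoun c-commands this R-expression → coindexation would violate Principle C on *Aisha₃*.
*Ingrid₄* and the pronoun do not c-command one another → neither Principle B nor Principle C is at stake; coindexation permitted.

{4}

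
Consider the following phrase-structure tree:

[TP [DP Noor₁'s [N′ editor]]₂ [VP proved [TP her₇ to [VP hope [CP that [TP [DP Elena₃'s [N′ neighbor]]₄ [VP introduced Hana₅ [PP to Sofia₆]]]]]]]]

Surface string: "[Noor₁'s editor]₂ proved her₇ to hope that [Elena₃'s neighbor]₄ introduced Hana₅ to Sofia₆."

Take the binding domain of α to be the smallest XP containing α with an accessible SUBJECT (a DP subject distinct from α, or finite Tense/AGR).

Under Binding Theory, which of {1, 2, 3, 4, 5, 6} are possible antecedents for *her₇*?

*her* is a pronoun, so Principle B applies: it must be free in its binding domain.
Binding domain of *her₇*: the matrix TP, whose subject is [Noor₁'s editor]₂.
*Noor₁* and the pronoun do not c-command one another → neither Principle B nor Principle C is at stake; coindexation permitted.
*[Noor₁'s editor]₂* c-commands the pronoun within its binding domain → coindexation would violate Principle B.
*Elena₃*: the pronoun c-commands this R-expression → coindexation would violate Principle C on *Elena₃*.
*[Elena₃'s neighbor]₄*: the pronoun c-commands this R-expression → coindexation would violate Principle C on *[Elena₃'s neighbor]₄*.
*Hana₅*: the pronoun c-commands this R-expression → coindexation would violate Principle C on *Hana₅*.
*Sofia₆*: the pronoun c-commands this R-expression → coindexation would violate Principle C on *Sofia₆*.

{1}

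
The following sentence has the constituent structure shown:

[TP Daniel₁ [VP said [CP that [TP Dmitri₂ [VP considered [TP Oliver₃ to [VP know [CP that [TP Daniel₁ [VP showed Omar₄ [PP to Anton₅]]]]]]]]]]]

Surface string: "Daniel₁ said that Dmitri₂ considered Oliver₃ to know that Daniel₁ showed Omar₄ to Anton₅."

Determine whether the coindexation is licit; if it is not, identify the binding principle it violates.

The two coindexed NPs are *Daniel₁* (the lower occurrence) and *Daniel₁* (the higher occurrence).
*Daniel₁* (the lower occurrence) is an R-expression. Principle C requires it to be free everywhere.
*Daniel₁* (the higher occurrence) c-commands it and carries the same index.
The R-expression is bound → Principle C violation.

Principle C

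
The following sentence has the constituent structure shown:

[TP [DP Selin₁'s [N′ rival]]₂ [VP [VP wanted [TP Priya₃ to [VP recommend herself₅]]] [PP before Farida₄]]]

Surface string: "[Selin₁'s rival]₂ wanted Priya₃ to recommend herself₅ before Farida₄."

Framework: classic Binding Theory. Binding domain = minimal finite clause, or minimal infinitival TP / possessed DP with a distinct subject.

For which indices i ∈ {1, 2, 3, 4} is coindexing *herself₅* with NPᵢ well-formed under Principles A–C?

{3}

*herself* is an anaphor, so Principle A applies: it must be bound in its binding domain.
Binding domain of *herself₅*: the embedded TP, whose subject is Priya₃.
*Selin₁* does not c-command the anaphor → cannot bind it.
*[Selin₁'s rival]₂* c-commands the anaphor but is outside its binding domain → cannot satisfy Principle A.
*Priya₃* c-commands the anaphor within its binding domain → licit binder.
*Farida₄* does not c-command the anaphor → cannot bind it.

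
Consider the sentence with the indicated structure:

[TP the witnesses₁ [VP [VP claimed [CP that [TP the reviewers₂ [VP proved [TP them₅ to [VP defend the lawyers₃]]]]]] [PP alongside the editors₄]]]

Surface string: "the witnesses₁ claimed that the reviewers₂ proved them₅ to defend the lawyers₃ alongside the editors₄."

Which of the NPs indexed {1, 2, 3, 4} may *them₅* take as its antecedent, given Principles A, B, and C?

*them* is a pronoun, so Principle B applies: it must be free in its binding domain.
Binding domain of *them₅*: the embedded TP, whose subject is the reviewers₂.
*the witnesses₁* c-commands the pronoun but from outside its binding domain, and is not c-commanded by it → coindexation permitted.
*the reviewers₂* c-commands the pronoun within its binding domain → coindexation would violate Principle B.
*the lawyers₃*: the pronoun c-commands this R-expression → coindexation would violate Principle C on *the lawyers₃*.
*the editors₄* and the pronoun do not c-command one another → neither Principle B nor Principle C is at stake; coindexation permitted.

{1, 4}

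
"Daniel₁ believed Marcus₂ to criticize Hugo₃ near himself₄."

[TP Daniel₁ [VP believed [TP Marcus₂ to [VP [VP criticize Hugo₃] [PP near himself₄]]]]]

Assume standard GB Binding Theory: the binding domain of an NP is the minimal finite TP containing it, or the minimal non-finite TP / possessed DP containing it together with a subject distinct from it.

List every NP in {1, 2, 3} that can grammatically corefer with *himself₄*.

*himself* is an anaphor, so Principle A applies: it must be bound in its binding domain.
Binding domain of *himself₄*: the embedded TP, whose subject is Marcus₂.
*Daniel₁* c-commands the anaphor but is outside its binding domain → cannot satisfy Principle A.
*Marcus₂* c-commands the anaphor within its binding domain → licit binder.
*Hugo₃* does not c-command the anaphor → cannot bind it.

{2}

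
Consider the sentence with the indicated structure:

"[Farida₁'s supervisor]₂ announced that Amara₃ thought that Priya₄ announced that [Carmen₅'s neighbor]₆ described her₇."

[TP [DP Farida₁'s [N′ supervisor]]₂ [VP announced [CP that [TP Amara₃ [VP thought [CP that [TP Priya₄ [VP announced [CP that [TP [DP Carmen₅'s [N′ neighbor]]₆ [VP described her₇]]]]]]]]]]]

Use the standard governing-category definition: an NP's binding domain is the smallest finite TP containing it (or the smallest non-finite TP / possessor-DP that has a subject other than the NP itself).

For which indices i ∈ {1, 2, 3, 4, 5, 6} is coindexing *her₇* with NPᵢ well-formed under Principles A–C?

{1, 2, 3, 4, 5}

*her* is a pronoun, so Principle B applies: it must be free in its binding domain.
Binding domain of *her₇*: the embedded TP, whose subject is [Carmen₅'s neighbor]₆.
*Farida₁* and the pronoun do not c-command one another → neither Principle B nor Principle C is at stake; coindexation permitted.
*[Farida₁'s supervisor]₂* c-commands the pronoun but from outside its binding domain, and is not c-commanded by it → coindexation permitted.
*Amara₃* c-commands the pronoun but from outside its binding domain, and is not c-commanded by it → coindexation permitted.
*Priya₄* c-commands the pronoun but from outside its binding domain, and is not c-commanded by it → coindexation permitted.
*Carmen₅* and the pronoun do not c-command one another → neither Principle B nor Principle C is at stake; coindexation permitted.
*[Carmen₅'s neighbor]₆* c-commands the pronoun within its binding domain → coindexation would violate Principle B.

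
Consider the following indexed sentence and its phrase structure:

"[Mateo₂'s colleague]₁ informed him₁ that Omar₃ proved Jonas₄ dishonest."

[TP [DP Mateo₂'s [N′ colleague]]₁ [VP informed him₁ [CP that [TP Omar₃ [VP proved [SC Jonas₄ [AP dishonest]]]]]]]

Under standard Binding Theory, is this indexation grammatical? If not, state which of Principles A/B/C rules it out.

Principle B

The two coindexed NPs are *[Mateo₂'s colleague]₁* and *him₁*.
*him₁* is a pronoun. Its binding domain is the matrix TP, whose subject is [Mateo₂'s colleague]₁.
*[Mateo₂'s colleague]₁* c-commands it within that domain and carries the same index.
The pronoun is locally bound → Principle B violation.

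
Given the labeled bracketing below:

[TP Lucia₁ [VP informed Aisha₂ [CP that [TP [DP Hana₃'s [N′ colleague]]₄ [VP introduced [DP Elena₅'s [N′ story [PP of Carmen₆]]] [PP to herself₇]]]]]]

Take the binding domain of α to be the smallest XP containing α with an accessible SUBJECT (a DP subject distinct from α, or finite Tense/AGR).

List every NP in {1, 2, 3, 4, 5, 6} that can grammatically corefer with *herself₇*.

*herself* is an anaphor, so Principle A applies: it must be bound in its binding domain.
Binding domain of *herself₇*: the embedded TP, whose subject is [Hana₃'s colleague]₄.
*Lucia₁* c-commands the anaphor but is outside its binding domain → cannot satisfy Principle A.
*Aisha₂* c-commands the anaphor but is outside its binding domain → cannot satisfy Principle A.
*Hana₃* does not c-command the anaphor → cannot bind it.
*[Hana₃'s colleague]₄* c-commands the anaphor within its binding domain → licit binder.
*Elena₅* does not c-command the anaphor → cannot bind it.
*Carmen₆* does not c-command the anaphor → cannot bind it.

{4}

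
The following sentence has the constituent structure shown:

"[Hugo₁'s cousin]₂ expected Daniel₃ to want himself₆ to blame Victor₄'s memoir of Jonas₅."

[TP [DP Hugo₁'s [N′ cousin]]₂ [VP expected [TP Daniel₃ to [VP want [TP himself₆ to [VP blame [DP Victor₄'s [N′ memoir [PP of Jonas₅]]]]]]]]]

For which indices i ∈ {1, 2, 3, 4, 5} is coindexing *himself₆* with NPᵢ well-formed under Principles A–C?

*himself* is an anaphor, so Principle A applies: it must be bound in its binding domain.
Binding domain of *himself₆*: the embedded TP, whose subject is Daniel₃.
*Hugo₁* does not c-command the anaphor → cannot bind it.
*[Hugo₁'s cousin]₂* c-commands the anaphor but is outside its binding domain → cannot satisfy Principle A.
*Daniel₃* c-commands the anaphor within its binding domain → licit binder.
*Victor₄* does not c-command the anaphor → cannot bind it.
*Jonas₅* does not c-command the anaphor → cannot bind it.

{3}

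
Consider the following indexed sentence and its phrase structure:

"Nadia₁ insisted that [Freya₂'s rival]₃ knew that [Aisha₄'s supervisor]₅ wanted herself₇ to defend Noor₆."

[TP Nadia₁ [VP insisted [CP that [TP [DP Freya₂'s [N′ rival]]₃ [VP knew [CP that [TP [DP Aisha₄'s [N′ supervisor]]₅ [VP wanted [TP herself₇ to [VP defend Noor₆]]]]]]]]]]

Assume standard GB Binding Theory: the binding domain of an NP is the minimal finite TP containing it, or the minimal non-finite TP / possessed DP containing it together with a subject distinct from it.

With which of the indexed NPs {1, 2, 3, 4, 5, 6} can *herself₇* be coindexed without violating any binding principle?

{5}

*herself* is an anaphor, so Principle A applies: it must be bound in its binding domain.
Binding domain of *herself₇*: the embedded TP, whose subject is [Aisha₄'s supervisor]₅.
*Nadia₁* c-commands the anaphor but is outside its binding domain → cannot satisfy Principle A.
*Freya₂* does not c-command the anaphor → cannot bind it.
*[Freya₂'s rival]₃* c-commands the anaphor but is outside its binding domain → cannot satisfy Principle A.
*Aisha₄* does not c-command the anaphor → cannot bind it.
*[Aisha₄'s supervisor]₅* c-commands the anaphor within its binding domain → licit binder.
*Noor₆* does not c-command the anaphor → cannot bind it.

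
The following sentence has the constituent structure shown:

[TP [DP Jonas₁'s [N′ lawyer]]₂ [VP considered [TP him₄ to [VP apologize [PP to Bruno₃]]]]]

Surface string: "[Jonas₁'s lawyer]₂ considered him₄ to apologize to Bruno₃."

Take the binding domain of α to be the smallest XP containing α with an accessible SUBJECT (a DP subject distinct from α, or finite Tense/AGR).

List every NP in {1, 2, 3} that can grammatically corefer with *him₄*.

*him* is a pronoun, so Principle B applies: it must be free in its binding domain.
Binding domain of *him₄*: the matrix TP, whose subject is [Jonas₁'s lawyer]₂.
*Jonas₁* and the pronoun do not c-command one another → neither Principle B nor Principle C is at stake; coindexation permitted.
*[Jonas₁'s lawyer]₂* c-commands the pronoun within its binding domain → coindexation would violate Principle B.
*Bruno₃*: the pronoun c-commands this R-expression → coindexation would violate Principle C on *Bruno₃*.

{1}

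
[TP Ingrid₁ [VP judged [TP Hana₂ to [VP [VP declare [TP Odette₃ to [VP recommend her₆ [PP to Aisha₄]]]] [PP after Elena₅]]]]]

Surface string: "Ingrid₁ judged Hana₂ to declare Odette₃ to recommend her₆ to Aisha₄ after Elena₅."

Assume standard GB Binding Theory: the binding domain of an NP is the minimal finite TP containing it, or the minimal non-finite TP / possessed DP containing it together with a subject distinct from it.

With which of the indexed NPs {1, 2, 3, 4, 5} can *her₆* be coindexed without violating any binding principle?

{1, 2, 5}

*her* is a pronoun, so Principle B applies: it must be free in its binding domain.
Binding domain of *her₆*: the embedded TP, whose subject is Odette₃.
*Ingrid₁* c-commands the pronoun but from outside its binding domain, and is not c-commanded by it → coindexation permitted.
*Hana₂* c-commands the pronoun but from outside its binding domain, and is not c-commanded by it → coindexation permitted.
*Odette₃* c-commands the pronoun within its binding domain → coindexation would violate Principle B.
*Aisha₄*: the pronoun c-commands this R-expression → coindexation would violate Principle C on *Aisha₄*.
*Elena₅* and the pronoun do not c-command one another → neither Principle B nor Principle C is at stake; coindexation permitted.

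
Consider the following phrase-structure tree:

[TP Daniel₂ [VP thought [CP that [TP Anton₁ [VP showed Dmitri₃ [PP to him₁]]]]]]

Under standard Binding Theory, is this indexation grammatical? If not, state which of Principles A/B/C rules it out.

The two coindexed NPs are *Anton₁* and *him₁*.
*him₁* is a pronoun. Its binding domain is the embedded TP, whose subject is Anton₁.
*Anton₁* c-commands it within that domain and carries the same index.
The pronoun is locally bound → Principle B violation.

Principle B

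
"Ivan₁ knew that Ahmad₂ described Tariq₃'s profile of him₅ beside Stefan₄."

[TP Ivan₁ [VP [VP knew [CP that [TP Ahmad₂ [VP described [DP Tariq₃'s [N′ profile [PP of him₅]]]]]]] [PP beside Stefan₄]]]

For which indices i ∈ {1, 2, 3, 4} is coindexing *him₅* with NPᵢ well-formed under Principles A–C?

{1, 2, 4}

*him* is a pronoun, so Principle B applies: it must be free in its binding domain.
Binding domain of *him₅*: the possessed DP, whose subject is Tariq₃.
*Ivan₁* c-commands the pronoun but from outside its binding domain, and is not c-commanded by it → coindexation permitted.
*Ahmad₂* c-commands the pronoun but from outside its binding domain, and is not c-commanded by it → coindexation permitted.
*Tariq₃* c-commands the pronoun within its binding domain → coindexation would violate Principle B.
*Stefan₄* and the pronoun do not c-command one another → neither Principle B nor Principle C is at stake; coindexation permitted.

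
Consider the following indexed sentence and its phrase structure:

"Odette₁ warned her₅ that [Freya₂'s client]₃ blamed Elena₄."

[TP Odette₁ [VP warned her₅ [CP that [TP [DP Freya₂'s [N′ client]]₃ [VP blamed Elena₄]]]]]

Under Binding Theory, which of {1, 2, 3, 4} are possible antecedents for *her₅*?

none

*her* is a pronoun, so Principle B applies: it must be free in its binding domain.
Binding domain of *her₅*: the matrix TP, whose subject is Odette₁.
*Odette₁* c-commands the pronoun within its binding domain → coindexation would violate Principle B.
*Freya₂*: the pronoun c-commands this R-expression → coindexation would violate Principle C on *Freya₂*.
*[Freya₂'s client]₃*: the pronoun c-commands this R-expression → coindexation would violate Principle C on *[Freya₂'s client]₃*.
*Elena₄*: the pronoun c-commands this R-expression → coindexation would violate Principle C on *Elena₄*.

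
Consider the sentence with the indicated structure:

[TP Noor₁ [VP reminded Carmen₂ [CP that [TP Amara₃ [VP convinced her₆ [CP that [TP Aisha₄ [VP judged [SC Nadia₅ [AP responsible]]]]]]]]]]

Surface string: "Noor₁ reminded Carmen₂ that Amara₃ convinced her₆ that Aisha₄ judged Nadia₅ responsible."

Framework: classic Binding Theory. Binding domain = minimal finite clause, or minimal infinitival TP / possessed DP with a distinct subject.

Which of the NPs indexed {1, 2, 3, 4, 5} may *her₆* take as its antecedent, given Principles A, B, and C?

{1, 2}

*her* is a pronoun, so Principle B applies: it must be free in its binding domain.
Binding domain of *her₆*: the embedded TP, whose subject is Amara₃.
*Noor₁* c-commands the pronoun but from outside its binding domain, and is not c-commanded by it → coindexation permitted.
*Carmen₂* c-commands the pronoun but from outside its binding domain, and is not c-commanded by it → coindexation permitted.
*Amara₃* c-commands the pronoun within its binding domain → coindexation would violate Principle B.
*Aisha₄*: the pronoun c-commands this R-expression → coindexation would violate Principle C on *Aisha₄*.
*Nadia₅*: the pronoun c-commands this R-expression → coindexation would violate Principle C on *Nadia₅*.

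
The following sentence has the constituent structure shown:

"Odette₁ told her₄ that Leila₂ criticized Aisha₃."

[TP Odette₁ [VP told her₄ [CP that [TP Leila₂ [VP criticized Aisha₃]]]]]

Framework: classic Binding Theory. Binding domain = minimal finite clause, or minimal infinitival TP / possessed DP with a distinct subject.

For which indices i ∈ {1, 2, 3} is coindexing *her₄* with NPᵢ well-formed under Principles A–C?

none

*her* is a pronoun, so Principle B applies: it must be free in its binding domain.
Binding domain of *her₄*: the matrix TP, whose subject is Odette₁.
*Odette₁* c-commands the pronoun within its binding domain → coindexation would violate Principle B.
*Leila₂*: the pronoun c-commands this R-expression → coindexation would violate Principle C on *Leila₂*.
*Aisha₃*: the pronoun c-commands this R-expression → coindexation would violate Principle C on *Aisha₃*.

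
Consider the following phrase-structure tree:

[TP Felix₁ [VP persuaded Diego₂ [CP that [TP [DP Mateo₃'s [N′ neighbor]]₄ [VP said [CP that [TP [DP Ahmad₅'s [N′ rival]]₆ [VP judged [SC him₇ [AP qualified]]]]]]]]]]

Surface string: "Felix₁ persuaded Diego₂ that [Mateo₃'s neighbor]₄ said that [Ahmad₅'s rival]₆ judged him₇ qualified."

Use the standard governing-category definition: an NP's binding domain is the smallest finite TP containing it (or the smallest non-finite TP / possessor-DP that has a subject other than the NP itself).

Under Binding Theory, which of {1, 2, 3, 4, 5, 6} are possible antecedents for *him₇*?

*him* is a pronoun, so Principle B applies: it must be free in its binding domain.
Binding domain of *him₇*: the embedded TP, whose subject is [Ahmad₅'s rival]₆.
*Felix₁* c-commands the pronoun but from outside its binding domain, and is not c-commanded by it → coindexation permitted.
*Diego₂* c-commands the pronoun but from outside its binding domain, and is not c-commanded by it → coindexation permitted.
*Mateo₃* and the pronoun do not c-command one another → neither Principle B nor Principle C is at stake; coindexation permitted.
*[Mateo₃'s neighbor]₄* c-commands the pronoun but from outside its binding domain, and is not c-commanded by it → coindexation permitted.
*Ahmad₅* and the pronoun do not c-command one another → neither Principle B nor Principle C is at stake; coindexation permitted.
*[Ahmad₅'s rival]₆* c-commands the pronoun within its binding domain → coindexation would violate Principle B.

{1, 2, 3, 4, 5}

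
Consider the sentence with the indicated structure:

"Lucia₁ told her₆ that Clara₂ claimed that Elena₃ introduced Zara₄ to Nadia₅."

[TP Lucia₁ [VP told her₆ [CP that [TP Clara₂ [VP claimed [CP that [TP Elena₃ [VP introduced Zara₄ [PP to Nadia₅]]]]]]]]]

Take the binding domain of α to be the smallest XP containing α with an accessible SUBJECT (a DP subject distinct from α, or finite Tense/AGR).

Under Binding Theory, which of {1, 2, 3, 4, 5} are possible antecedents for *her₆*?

*her* is a pronoun, so Principle B applies: it must be free in its binding domain.
Binding domain of *her₆*: the matrix TP, whose subject is Lucia₁.
*Lucia₁* c-commands the pronoun within its binding domain → coindexation would violate Principle B.
*Clara₂*: the pronoun c-commands this R-expression → coindexation would violate Principle C on *Clara₂*.
*Elena₃*: the pronoun c-commands this R-expression → coindexation would violate Principle C on *Elena₃*.
*Zara₄*: the pronoun c-commands this R-expression → coindexation would violate Principle C on *Zara₄*.
*Nadia₅*: the pronoun c-commands this R-expression → coindexation would violate Principle C on *Nadia₅*.

none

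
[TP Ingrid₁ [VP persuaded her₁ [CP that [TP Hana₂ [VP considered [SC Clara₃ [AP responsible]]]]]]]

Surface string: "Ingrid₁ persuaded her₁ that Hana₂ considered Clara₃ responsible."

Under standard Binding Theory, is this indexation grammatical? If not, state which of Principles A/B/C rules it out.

The two coindexed NPs are *Ingrid₁* and *her₁*.
*her₁* is a pronoun. Its binding domain is the matrix TP, whose subject is Ingrid₁.
*Ingrid₁* c-commands it within that domain and carries the same index.
The pronoun is locally bound → Principle B violation.

Principle B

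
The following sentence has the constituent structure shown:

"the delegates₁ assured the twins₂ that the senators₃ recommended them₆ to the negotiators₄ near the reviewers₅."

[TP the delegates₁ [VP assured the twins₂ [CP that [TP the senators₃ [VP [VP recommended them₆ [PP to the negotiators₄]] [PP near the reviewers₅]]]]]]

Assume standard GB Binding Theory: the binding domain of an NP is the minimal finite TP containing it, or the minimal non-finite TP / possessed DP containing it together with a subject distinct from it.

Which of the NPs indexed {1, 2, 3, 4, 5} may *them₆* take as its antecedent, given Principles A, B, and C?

{1, 2, 5}

*them* is a pronoun, so Principle B applies: it must be free in its binding domain.
Binding domain of *them₆*: the embedded TP, whose subject is the senators₃.
*the delegates₁* c-commands the pronoun but from outside its binding domain, and is not c-commanded by it → coindexation permitted.
*the twins₂* c-commands the pronoun but from outside its binding domain, and is not c-commanded by it → coindexation permitted.
*the senators₃* c-commands the pronoun within its binding domain → coindexation would violate Principle B.
*the negotiators₄*: the pronoun c-commands this R-expression → coindexation would violate Principle C on *the negotiators₄*.
*the reviewers₅* and the pronoun do not c-command one another → neither Principle B nor Principle C is at stake; coindexation permitted.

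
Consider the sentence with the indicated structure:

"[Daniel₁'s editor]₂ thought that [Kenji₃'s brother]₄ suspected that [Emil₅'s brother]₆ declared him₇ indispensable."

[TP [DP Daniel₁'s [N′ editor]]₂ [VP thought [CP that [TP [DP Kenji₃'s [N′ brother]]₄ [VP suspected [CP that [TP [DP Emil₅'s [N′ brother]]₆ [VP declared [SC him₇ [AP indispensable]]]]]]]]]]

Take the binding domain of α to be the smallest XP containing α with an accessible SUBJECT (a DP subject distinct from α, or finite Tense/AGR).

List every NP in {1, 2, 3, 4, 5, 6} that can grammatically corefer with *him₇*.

*him* is a pronoun, so Principle B applies: it must be free in its binding domain.
Binding domain of *him₇*: the embedded TP, whose subject is [Emil₅'s brother]₆.
*Daniel₁* and the pronoun do not c-command one another → neither Principle B nor Principle C is at stake; coindexation permitted.
*[Daniel₁'s editor]₂* c-commands the pronoun but from outside its binding domain, and is not c-commanded by it → coindexation permitted.
*Kenji₃* and the pronoun do not c-command one another → neither Principle B nor Principle C is at stake; coindexation permitted.
*[Kenji₃'s brother]₄* c-commands the pronoun but from outside its binding domain, and is not c-commanded by it → coindexation permitted.
*Emil₅* and the pronoun do not c-command one another → neither Principle B nor Principle C is at stake; coindexation permitted.
*[Emil₅'s brother]₆* c-commands the pronoun within its binding domain → coindexation would violate Principle B.

{1, 2, 3, 4, 5}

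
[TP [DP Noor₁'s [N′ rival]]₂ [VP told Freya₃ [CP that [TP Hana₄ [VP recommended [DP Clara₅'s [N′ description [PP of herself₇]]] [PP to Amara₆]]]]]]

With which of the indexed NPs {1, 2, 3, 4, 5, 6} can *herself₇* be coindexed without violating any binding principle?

{5}

*herself* is an anaphor, so Principle A applies: it must be bound in its binding domain.
Binding domain of *herself₇*: the possessed DP, whose subject is Clara₅.
*Noor₁* does not c-command the anaphor → cannot bind it.
*[Noor₁'s rival]₂* c-commands the anaphor but is outside its binding domain → cannot satisfy Principle A.
*Freya₃* c-commands the anaphor but is outside its binding domain → cannot satisfy Principle A.
*Hana₄* c-commands the anaphor but is outside its binding domain → cannot satisfy Principle A.
*Clara₅* c-commands the anaphor within its binding domain → licit binder.
*Amara₆* does not c-command the anaphor → cannot bind it.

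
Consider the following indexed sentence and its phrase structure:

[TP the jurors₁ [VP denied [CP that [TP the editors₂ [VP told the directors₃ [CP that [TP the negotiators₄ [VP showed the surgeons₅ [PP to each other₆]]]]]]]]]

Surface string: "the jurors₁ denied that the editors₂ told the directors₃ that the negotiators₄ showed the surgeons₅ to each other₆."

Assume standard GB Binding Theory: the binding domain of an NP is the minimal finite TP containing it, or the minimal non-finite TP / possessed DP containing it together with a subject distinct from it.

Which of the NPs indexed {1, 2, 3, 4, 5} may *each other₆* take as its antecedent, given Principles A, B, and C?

{4, 5}

*each other* is an anaphor, so Principle A applies: it must be bound in its binding domain.
Binding domain of *each other₆*: the embedded TP, whose subject is the negotiators₄.
*the jurors₁* c-commands the anaphor but is outside its binding domain → cannot satisfy Principle A.
*the editors₂* c-commands the anaphor but is outside its binding domain → cannot satisfy Principle A.
*the directors₃* c-commands the anaphor but is outside its binding domain → cannot satisfy Principle A.
*the negotiators₄* c-commands the anaphor within its binding domain → licit binder.
*the surgeons₅* c-commands the anaphor within its binding domain → licit binder.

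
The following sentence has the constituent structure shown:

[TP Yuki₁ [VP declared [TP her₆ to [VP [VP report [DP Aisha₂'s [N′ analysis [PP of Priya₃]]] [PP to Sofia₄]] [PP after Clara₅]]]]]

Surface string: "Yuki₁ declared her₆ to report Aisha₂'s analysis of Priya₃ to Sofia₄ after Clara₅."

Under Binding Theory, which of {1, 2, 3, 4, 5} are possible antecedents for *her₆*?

none

*her* is a pronoun, so Principle B applies: it must be free in its binding domain.
Binding domain of *her₆*: the matrix TP, whose subject is Yuki₁.
*Yuki₁* c-commands the pronoun within its binding domain → coindexation would violate Principle B.
*Aisha₂*: the pronoun c-commands this R-expression → coindexation would violate Principle C on *Aisha₂*.
*Priya₃*: the pronoun c-commands this R-expression → coindexation would violate Principle C on *Priya₃*.
*Sofia₄*: the pronoun c-commands this R-expression → coindexation would violate Principle C on *Sofia₄*.
*Clara₅*: the pronoun c-commands this R-expression → coindexation would violate Principle C on *Clara₅*.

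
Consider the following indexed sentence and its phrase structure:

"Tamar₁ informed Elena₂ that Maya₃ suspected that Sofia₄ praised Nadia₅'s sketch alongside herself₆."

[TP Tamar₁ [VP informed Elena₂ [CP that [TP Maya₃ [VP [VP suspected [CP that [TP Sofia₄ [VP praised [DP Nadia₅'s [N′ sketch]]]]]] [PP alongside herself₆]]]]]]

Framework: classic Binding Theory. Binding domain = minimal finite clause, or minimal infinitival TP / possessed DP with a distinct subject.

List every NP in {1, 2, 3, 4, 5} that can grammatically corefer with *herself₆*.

{3}

*herself* is an anaphor, so Principle A applies: it must be bound in its binding domain.
Binding domain of *herself₆*: the embedded TP, whose subject is Maya₃.
*Tamar₁* c-commands the anaphor but is outside its binding domain → cannot satisfy Principle A.
*Elena₂* c-commands the anaphor but is outside its binding domain → cannot satisfy Principle A.
*Maya₃* c-commands the anaphor within its binding domain → licit binder.
*Sofia₄* does not c-command the anaphor → cannot bind it.
*Nadia₅* does not c-command the anaphor → cannot bind it.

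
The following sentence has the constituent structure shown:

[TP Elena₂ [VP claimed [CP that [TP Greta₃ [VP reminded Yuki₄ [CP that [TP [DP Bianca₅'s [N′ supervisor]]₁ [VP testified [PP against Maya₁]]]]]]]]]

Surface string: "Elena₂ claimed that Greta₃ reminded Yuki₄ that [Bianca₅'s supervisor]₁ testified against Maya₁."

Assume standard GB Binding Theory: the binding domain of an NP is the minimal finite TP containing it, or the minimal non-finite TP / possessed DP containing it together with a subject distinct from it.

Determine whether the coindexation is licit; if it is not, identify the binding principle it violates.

The two coindexed NPs are *[Bianca₅'s supervisor]₁* and *Maya₁*.
*Maya₁* is an R-expression. Principle C requires it to be free everywhere.
*[Bianca₅'s supervisor]₁* c-commands it and carries the same index.
The R-expression is bound → Principle C violation.

Principle C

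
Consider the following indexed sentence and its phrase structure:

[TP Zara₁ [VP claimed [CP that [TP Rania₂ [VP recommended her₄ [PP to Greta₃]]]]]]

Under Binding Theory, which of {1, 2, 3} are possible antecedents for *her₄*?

*her* is a pronoun, so Principle B applies: it must be free in its binding domain.
Binding domain of *her₄*: the embedded TP, whose subject is Rania₂.
*Zara₁* c-commands the pronoun but from outside its binding domain, and is not c-commanded by it → coindexation permitted.
*Rania₂* c-commands the pronoun within its binding domain → coindexation would violate Principle B.
*Greta₃*: the pronoun c-commands this R-expression → coindexation would violate Principle C on *Greta₃*.

{1}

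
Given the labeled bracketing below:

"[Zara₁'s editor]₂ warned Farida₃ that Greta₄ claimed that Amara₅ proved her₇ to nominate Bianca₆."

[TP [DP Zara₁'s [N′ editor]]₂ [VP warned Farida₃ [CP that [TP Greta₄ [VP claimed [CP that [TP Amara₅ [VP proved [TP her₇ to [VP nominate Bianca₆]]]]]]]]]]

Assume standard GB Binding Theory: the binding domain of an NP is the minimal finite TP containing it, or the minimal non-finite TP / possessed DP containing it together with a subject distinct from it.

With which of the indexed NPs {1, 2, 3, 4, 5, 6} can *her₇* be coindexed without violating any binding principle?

{1, 2, 3, 4}

*her* is a pronoun, so Principle B applies: it must be free in its binding domain.
Binding domain of *her₇*: the embedded TP, whose subject is Amara₅.
*Zara₁* and the pronoun do not c-command one another → neither Principle B nor Principle C is at stake; coindexation permitted.
*[Zara₁'s editor]₂* c-commands the pronoun but from outside its binding domain, and is not c-commanded by it → coindexation permitted.
*Farida₃* c-commands the pronoun but from outside its binding domain, and is not c-commanded by it → coindexation permitted.
*Greta₄* c-commands the pronoun but from outside its binding domain, and is not c-commanded by it → coindexation permitted.
*Amara₅* c-commands the pronoun within its binding domain → coindexation would violate Principle B.
*Bianca₆*: the pronoun c-commands this R-expression → coindexation would violate Principle C on *Bianca₆*.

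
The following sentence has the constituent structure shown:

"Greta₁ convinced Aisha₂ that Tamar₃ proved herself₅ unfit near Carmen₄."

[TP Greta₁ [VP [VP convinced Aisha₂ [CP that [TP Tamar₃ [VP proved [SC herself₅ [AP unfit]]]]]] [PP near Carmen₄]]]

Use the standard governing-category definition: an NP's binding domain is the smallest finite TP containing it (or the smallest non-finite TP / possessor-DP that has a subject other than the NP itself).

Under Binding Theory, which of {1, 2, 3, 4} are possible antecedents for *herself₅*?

{3}

*herself* is an anaphor, so Principle A applies: it must be bound in its binding domain.
Binding domain of *herself₅*: the embedded TP, whose subject is Tamar₃.
*Greta₁* c-commands the anaphor but is outside its binding domain → cannot satisfy Principle A.
*Aisha₂* c-commands the anaphor but is outside its binding domain → cannot satisfy Principle A.
*Tamar₃* c-commands the anaphor within its binding domain → licit binder.
*Carmen₄* does not c-command the anaphor → cannot bind it.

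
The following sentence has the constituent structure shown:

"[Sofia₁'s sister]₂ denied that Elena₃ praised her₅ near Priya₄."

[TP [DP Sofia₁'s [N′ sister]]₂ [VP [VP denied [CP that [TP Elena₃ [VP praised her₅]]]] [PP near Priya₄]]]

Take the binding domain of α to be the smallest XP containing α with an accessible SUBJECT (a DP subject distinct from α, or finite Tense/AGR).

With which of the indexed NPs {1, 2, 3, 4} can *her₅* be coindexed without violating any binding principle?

*her* is a pronoun, so Principle B applies: it must be free in its binding domain.
Binding domain of *her₅*: the embedded TP, whose subject is Elena₃.
*Sofia₁* and the pronoun do not c-command one another → neither Principle B nor Principle C is at stake; coindexation permitted.
*[Sofia₁'s sister]₂* c-commands the pronoun but from outside its binding domain, and is not c-commanded by it → coindexation permitted.
*Elena₃* c-commands the pronoun within its binding domain → coindexation would violate Principle B.
*Priya₄* and the pronoun do not c-command one another → neither Principle B nor Principle C is at stake; coindexation permitted.

{1, 2, 4}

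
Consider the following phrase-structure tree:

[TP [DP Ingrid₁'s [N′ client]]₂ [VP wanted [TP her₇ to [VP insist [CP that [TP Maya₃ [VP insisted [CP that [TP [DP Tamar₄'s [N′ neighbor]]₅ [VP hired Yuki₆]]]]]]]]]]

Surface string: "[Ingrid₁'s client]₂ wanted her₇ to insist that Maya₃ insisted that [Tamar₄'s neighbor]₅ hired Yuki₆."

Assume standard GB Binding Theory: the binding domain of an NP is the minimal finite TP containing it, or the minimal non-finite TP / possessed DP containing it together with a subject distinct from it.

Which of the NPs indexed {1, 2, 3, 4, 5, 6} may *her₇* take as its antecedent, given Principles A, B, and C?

*her* is a pronoun, so Principle B applies: it must be free in its binding domain.
Binding domain of *her₇*: the matrix TP, whose subject is [Ingrid₁'s client]₂.
*Ingrid₁* and the pronoun do not c-command one another → neither Principle B nor Principle C is at stake; coindexation permitted.
*[Ingrid₁'s client]₂* c-commands the pronoun within its binding domain → coindexation would violate Principle B.
*Maya₃*: the pronoun c-commands this R-expression → coindexation would violate Principle C on *Maya₃*.
*Tamar₄*: the pronoun c-commands this R-expression → coindexation would violate Principle C on *Tamar₄*.
*[Tamar₄'s neighbor]₅*: the pronoun c-commands this R-expression → coindexation would violate Principle C on *[Tamar₄'s neighbor]₅*.
*Yuki₆*: the pronoun c-commands this R-expression → coindexation would violate Principle C on *Yuki₆*.

{1}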